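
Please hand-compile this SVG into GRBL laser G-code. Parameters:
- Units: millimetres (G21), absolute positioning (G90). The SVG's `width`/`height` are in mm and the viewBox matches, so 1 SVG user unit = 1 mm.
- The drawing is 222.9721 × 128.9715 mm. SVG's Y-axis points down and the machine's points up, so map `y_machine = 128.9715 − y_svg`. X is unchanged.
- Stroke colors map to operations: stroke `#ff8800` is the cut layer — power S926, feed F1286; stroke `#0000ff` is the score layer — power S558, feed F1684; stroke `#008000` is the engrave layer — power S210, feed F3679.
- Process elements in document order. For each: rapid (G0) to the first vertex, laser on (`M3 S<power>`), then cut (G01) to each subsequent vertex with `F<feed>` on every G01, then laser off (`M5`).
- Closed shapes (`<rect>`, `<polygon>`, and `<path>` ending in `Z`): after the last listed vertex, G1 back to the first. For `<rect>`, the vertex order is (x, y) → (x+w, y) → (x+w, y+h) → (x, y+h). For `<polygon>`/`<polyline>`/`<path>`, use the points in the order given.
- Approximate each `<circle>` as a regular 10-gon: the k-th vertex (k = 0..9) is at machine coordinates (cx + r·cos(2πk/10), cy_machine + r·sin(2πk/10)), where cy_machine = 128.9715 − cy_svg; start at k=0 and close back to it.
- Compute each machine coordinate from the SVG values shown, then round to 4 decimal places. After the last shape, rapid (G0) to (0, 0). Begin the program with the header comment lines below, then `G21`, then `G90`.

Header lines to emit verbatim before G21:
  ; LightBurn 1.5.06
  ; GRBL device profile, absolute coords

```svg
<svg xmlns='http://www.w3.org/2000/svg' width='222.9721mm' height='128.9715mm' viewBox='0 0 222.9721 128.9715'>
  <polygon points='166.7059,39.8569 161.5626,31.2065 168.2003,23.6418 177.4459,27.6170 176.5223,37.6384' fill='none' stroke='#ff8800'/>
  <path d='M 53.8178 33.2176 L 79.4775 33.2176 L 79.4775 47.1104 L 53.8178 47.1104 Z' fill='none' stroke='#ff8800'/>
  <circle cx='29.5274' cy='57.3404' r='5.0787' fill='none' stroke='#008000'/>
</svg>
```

; LightBurn 1.5.06
; GRBL device profile, absolute coords
G21
G90
G0 X166.7059 Y89.1146
M3 S926
G01 X161.5626 Y97.7650 F1286
G01 X168.2003 Y105.3297 F1286
G01 X177.4459 Y101.3545 F1286
G01 X176.5223 Y91.3331 F1286
G01 X166.7059 Y89.1146 F1286
M5
G0 X53.8178 Y95.7539
M3 S926
G01 X79.4775 Y95.7539 F1286
G01 X79.4775 Y81.8611 F1286
G01 X53.8178 Y81.8611 F1286
G01 X53.8178 Y95.7539 F1286
M5
G0 X34.6061 Y71.6311
M3 S210
G01 X33.6362 Y74.6163 F3679
G01 X31.0968 Y76.4612 F3679
G01 X27.9580 Y76.4612 F3679
G01 X25.4186 Y74.6163 F3679
G01 X24.4487 Y71.6311 F3679
G01 X25.4186 Y68.6459 F3679
G01 X27.9580 Y66.8010 F3679
G01 X31.0968 Y66.8010 F3679
G01 X33.6362 Y68.6459 F3679
G01 X34.6061 Y71.6311 F3679
M5
G0 X0.0000 Y0.0000

viewBox `0 0 222.9721 128.9715` with mm width/height → 1 unit = 1 mm. Flip: y_m = 128.9715 − y_svg.

**Shape 1** — `<polygon>` regular polygon, stroke `#ff8800` → cut (S926, F1286). Machine vertices: (166.7059,89.1146) → (161.5626,97.7650) → (168.2003,105.3297) → (177.4459,101.3545) → (176.5223,91.3331) → (166.7059,89.1146). Closed: final G1 returns to the first vertex.

**Shape 2** — `<path>` rectangle, stroke `#ff8800` → cut (S926, F1286). Machine vertices: (53.8178,95.7539) → (79.4775,95.7539) → (79.4775,81.8611) → (53.8178,81.8611) → (53.8178,95.7539). Closed: final G1 returns to the first vertex.

**Shape 3** — `<circle>` circle, stroke `#008000` → engrave (S210, F3679). Machine vertices: (34.6061,71.6311) → (33.6362,74.6163) → (31.0968,76.4612) → (27.9580,76.4612) → (25.4186,74.6163) → (24.4487,71.6311) → (25.4186,68.6459) → (27.9580,66.8010) → (31.0968,66.8010) → (33.6362,68.6459) → (34.6061,71.6311). Closed: final G1 returns to the first vertex.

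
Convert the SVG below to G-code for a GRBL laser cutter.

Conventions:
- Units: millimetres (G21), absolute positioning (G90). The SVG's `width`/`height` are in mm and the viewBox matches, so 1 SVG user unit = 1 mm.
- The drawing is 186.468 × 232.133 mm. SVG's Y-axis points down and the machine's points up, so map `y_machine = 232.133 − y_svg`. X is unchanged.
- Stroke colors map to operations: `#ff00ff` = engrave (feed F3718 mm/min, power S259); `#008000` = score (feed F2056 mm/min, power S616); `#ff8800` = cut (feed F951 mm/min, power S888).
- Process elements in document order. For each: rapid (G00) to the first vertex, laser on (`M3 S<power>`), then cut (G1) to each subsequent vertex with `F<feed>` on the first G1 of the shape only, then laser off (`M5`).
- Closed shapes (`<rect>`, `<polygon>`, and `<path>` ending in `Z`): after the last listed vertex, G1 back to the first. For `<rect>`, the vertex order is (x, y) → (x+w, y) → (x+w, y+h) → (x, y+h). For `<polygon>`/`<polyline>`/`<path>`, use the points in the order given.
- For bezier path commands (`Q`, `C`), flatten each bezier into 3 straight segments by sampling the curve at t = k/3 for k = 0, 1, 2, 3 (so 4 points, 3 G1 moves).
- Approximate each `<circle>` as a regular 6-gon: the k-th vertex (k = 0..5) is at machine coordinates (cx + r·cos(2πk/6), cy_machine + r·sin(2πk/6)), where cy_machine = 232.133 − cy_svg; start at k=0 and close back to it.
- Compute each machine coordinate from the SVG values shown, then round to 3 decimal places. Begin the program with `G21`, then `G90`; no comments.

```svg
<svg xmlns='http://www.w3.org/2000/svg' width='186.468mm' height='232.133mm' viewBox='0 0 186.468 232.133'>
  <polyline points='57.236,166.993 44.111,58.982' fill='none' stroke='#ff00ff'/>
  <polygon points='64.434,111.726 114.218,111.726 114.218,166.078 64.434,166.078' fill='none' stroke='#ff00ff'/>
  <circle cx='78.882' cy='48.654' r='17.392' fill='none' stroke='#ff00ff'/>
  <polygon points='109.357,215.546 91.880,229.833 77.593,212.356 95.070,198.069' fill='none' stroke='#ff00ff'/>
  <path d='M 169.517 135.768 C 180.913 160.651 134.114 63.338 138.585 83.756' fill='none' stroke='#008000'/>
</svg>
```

G21
G90
G00 X57.236 Y65.140
M3 S259
G1 X44.111 Y173.151 F3718
M5
G00 X64.434 Y120.407
M3 S259
G1 X114.218 Y120.407 F3718
G1 X114.218 Y66.055
G1 X64.434 Y66.055
G1 X64.434 Y120.407
M5
G00 X96.274 Y183.479
M3 S259
G1 X87.578 Y198.541 F3718
G1 X70.186 Y198.541
G1 X61.490 Y183.479
G1 X70.186 Y168.417
G1 X87.578 Y168.417
G1 X96.274 Y183.479
M5
G00 X109.357 Y16.587
M3 S259
G1 X91.880 Y2.300 F3718
G1 X77.593 Y19.777
G1 X95.070 Y34.064
G1 X109.357 Y16.587
M5
G00 X169.517 Y96.365
M3 S616
G1 X165.569 Y103.328 F2056
G1 X147.150 Y138.438
G1 X138.585 Y148.377
M5

viewBox `0 0 186.468 232.133` with mm width/height → 1 unit = 1 mm. Flip: y_m = 232.133 − y_svg.

**Shape 1** — `<polyline>` line segment, stroke `#ff00ff` → engrave (S259, F3718). Machine vertices: (57.236,65.140) → (44.111,173.151). Open path.

**Shape 2** — `<polygon>` rectangle, stroke `#ff00ff` → engrave (S259, F3718). Machine vertices: (64.434,120.407) → (114.218,120.407) → (114.218,66.055) → (64.434,66.055) → (64.434,120.407). Closed: final G1 returns to the first vertex.

**Shape 3** — `<circle>` circle, stroke `#ff00ff` → engrave (S259, F3718). Machine vertices: (96.274,183.479) → (87.578,198.541) → (70.186,198.541) → (61.490,183.479) → (70.186,168.417) → (87.578,168.417) → (96.274,183.479). Closed: final G1 returns to the first vertex.

**Shape 4** — `<polygon>` regular polygon, stroke `#ff00ff` → engrave (S259, F3718). Machine vertices: (109.357,16.587) → (91.880,2.300) → (77.593,19.777) → (95.070,34.064) → (109.357,16.587). Closed: final G1 returns to the first vertex.

**Shape 5** — `<path>` cubic bezier, stroke `#008000` → score (S616, F2056). Control points (SVG): P0=(169.517,135.768), P1=(180.913,160.651), P2=(134.114,63.338), P3=(138.585,83.756); sampled at t=k/3. Machine vertices: (169.517,96.365) → (165.569,103.328) → (147.150,138.438) → (138.585,148.377). Open path.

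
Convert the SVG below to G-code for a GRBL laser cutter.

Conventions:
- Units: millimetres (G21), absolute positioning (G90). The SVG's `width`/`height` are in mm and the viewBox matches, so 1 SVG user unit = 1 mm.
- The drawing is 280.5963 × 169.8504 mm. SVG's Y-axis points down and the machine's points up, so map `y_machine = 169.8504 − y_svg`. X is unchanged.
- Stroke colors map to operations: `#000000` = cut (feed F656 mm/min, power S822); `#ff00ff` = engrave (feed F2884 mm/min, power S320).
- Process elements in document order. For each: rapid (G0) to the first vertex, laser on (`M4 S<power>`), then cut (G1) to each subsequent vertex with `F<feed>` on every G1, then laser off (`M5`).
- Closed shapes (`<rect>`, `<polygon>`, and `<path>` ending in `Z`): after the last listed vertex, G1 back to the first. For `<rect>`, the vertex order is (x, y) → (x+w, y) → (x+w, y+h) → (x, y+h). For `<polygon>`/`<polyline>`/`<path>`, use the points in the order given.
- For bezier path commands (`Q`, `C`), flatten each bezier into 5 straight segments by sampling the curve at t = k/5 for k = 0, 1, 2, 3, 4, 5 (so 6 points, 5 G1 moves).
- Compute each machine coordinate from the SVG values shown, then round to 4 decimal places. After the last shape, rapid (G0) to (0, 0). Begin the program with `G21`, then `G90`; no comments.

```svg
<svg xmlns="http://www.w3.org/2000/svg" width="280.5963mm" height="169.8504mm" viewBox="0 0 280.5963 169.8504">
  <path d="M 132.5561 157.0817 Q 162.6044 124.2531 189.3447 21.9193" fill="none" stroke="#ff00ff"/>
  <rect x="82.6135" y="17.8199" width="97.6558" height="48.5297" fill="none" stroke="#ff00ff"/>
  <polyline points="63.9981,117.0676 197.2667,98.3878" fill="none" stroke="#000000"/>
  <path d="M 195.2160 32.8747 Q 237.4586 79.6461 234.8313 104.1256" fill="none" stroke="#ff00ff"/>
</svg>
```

G21
G90
G0 X132.5561 Y12.7687
M4 S320
G1 X144.4431 Y28.6803 F2884
G1 X156.0655 Y50.1524 F2884
G1 X167.4232 Y77.1849 F2884
G1 X178.5163 Y109.7778 F2884
G1 X189.3447 Y147.9311 F2884
M5
G0 X82.6135 Y152.0305
M4 S320
G1 X180.2693 Y152.0305 F2884
G1 X180.2693 Y103.5008 F2884
G1 X82.6135 Y103.5008 F2884
G1 X82.6135 Y152.0305 F2884
M5
G0 X63.9981 Y52.7828
M4 S822
G1 X197.2667 Y71.4626 F656
M5
G0 X195.2160 Y136.9757
M4 S320
G1 X210.3182 Y119.1588 F2884
G1 X221.8309 Y103.1253 F2884
G1 X229.7540 Y88.8751 F2884
G1 X234.0874 Y76.4083 F2884
G1 X234.8313 Y65.7248 F2884
M5
G0 X0.0000 Y0.0000

viewBox `0 0 280.5963 169.8504` with mm width/height → 1 unit = 1 mm. Flip: y_m = 169.8504 − y_svg.

**Shape 1** — `<path>` quadratic bezier, stroke `#ff00ff` → engrave (S320, F2884). Control points (SVG): P0=(132.5561,157.0817), P1=(162.6044,124.2531), P2=(189.3447,21.9193); sampled at t=k/5. Machine vertices: (132.5561,12.7687) → (144.4431,28.6803) → (156.0655,50.1524) → (167.4232,77.1849) → (178.5163,109.7778) → (189.3447,147.9311). Open path.

**Shape 2** — `<rect>` rectangle, stroke `#ff00ff` → engrave (S320, F2884). Machine vertices: (82.6135,152.0305) → (180.2693,152.0305) → (180.2693,103.5008) → (82.6135,103.5008) → (82.6135,152.0305). Closed: final G1 returns to the first vertex.

**Shape 3** — `<polyline>` line segment, stroke `#000000` → cut (S822, F656). Machine vertices: (63.9981,52.7828) → (197.2667,71.4626). Open path.

**Shape 4** — `<path>` quadratic bezier, stroke `#ff00ff` → engrave (S320, F2884). Control points (SVG): P0=(195.2160,32.8747), P1=(237.4586,79.6461), P2=(234.8313,104.1256); sampled at t=k/5. Machine vertices: (195.2160,136.9757) → (210.3182,119.1588) → (221.8309,103.1253) → (229.7540,88.8751) → (234.0874,76.4083) → (234.8313,65.7248). Open path.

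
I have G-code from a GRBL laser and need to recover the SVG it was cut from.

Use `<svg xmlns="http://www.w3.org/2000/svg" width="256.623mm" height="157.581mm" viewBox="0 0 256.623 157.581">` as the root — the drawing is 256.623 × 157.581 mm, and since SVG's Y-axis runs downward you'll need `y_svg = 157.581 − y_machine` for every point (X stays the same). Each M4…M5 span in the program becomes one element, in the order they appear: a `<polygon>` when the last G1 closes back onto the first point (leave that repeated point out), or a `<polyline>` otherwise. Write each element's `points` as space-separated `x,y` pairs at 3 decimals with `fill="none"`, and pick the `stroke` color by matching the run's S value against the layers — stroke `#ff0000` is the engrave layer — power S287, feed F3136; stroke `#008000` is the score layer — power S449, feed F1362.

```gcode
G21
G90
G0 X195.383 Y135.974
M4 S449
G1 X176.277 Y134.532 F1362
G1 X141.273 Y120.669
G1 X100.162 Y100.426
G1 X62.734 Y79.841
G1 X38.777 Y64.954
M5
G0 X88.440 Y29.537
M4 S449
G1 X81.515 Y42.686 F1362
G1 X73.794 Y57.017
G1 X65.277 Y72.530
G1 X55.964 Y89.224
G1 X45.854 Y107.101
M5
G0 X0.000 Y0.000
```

<svg xmlns="http://www.w3.org/2000/svg" width="256.623mm" height="157.581mm" viewBox="0 0 256.623 157.581">
  <polyline points="195.383,21.607 176.277,23.049 141.273,36.912 100.162,57.155 62.734,77.740 38.777,92.627" fill="none" stroke="#008000"/>
  <polyline points="88.440,128.044 81.515,114.895 73.794,100.564 65.277,85.051 55.964,68.357 45.854,50.480" fill="none" stroke="#008000"/>
</svg>

Machine Y-up, SVG Y-down with viewBox height 157.581, so y_svg = 157.581 − y_machine; X carries over. Every run uses S449, so all elements get stroke `#008000` (score).

Run 1: The run is open, so emit a `<polyline>` with points (Y-flipped): 195.383,21.607 176.277,23.049 141.273,36.912 100.162,57.155 62.734,77.740 38.777,92.627.

Run 2: The run is open, so emit a `<polyline>` with points (Y-flipped): 88.440,128.044 81.515,114.895 73.794,100.564 65.277,85.051 55.964,68.357 45.854,50.480.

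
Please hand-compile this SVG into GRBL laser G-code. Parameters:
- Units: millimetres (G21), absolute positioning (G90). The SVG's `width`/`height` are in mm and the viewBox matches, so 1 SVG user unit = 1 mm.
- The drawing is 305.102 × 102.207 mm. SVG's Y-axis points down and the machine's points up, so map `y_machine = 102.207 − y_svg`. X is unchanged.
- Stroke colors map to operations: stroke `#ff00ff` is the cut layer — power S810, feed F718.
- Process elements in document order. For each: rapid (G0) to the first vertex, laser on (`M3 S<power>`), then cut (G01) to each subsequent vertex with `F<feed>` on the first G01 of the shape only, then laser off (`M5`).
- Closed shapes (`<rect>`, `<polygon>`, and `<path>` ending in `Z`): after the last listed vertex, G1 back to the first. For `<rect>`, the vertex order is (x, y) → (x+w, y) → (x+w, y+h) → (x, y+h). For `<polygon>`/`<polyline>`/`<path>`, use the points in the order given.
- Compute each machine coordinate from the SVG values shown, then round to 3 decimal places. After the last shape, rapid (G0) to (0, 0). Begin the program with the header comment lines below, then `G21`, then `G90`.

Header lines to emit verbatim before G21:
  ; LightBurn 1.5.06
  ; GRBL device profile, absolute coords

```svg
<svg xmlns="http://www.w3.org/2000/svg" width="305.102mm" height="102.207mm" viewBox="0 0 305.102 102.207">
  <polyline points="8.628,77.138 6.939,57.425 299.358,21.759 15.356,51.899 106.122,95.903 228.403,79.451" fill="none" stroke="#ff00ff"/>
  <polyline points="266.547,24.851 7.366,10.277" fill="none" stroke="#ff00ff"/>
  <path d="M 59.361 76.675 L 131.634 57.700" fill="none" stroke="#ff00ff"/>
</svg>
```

Since the viewBox matches the mm dimensions, user units are millimetres directly. The only transform is the Y-flip y_m = 102.207 − y_svg.

Shape 1 is a open polyline drawn with `<polyline>`. Its stroke #ff00ff means cut at S810, F718. After flipping Y the toolpath is (8.628,25.069) → (6.939,44.782) → (299.358,80.448) → (15.356,50.308) → (106.122,6.304) → (228.403,22.756).

Shape 2 is a line segment drawn with `<polyline>`. Its stroke #ff00ff means cut at S810, F718. After flipping Y the toolpath is (266.547,77.356) → (7.366,91.930).

Shape 3 is a line segment drawn with `<path>`. Its stroke #ff00ff means cut at S810, F718. After flipping Y the toolpath is (59.361,25.532) → (131.634,44.507).

; LightBurn 1.5.06
; GRBL device profile, absolute coords
G21
G90
G0 X8.628 Y25.069
M3 S810
G01 X6.939 Y44.782 F718
G01 X299.358 Y80.448
G01 X15.356 Y50.308
G01 X106.122 Y6.304
G01 X228.403 Y22.756
M5
G0 X266.547 Y77.356
M3 S810
G01 X7.366 Y91.930 F718
M5
G0 X59.361 Y25.532
M3 S810
G01 X131.634 Y44.507 F718
M5
G0 X0.000 Y0.000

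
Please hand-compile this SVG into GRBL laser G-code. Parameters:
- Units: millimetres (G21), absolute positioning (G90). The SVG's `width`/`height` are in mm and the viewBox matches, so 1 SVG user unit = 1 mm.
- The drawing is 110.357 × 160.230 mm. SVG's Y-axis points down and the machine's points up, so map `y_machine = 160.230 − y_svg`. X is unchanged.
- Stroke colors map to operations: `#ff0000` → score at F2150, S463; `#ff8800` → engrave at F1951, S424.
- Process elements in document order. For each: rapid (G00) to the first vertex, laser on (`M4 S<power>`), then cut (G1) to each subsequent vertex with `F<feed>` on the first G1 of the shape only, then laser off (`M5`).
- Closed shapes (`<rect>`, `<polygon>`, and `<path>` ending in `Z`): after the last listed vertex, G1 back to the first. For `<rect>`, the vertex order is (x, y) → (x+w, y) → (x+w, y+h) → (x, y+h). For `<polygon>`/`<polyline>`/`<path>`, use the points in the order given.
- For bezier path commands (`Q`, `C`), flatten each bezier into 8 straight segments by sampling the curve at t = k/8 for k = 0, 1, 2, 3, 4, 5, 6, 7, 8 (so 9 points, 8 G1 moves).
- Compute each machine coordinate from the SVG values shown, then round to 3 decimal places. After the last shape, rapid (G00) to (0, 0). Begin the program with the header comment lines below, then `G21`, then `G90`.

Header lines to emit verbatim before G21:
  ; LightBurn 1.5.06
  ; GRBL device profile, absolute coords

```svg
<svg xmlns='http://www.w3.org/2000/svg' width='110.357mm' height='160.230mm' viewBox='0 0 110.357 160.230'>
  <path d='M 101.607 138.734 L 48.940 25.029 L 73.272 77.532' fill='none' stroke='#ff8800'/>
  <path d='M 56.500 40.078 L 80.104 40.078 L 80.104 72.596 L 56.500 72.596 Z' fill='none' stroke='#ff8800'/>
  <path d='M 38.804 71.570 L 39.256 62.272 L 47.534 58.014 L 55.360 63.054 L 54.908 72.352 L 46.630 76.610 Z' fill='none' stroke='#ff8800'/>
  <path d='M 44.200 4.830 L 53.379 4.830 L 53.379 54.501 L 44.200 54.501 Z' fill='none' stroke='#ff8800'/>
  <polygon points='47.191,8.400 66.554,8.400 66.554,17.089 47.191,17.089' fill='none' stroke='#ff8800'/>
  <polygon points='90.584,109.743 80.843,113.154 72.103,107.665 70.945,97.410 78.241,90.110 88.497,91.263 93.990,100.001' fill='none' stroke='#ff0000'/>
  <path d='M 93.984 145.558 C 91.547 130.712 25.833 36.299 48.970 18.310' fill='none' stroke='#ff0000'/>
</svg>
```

1 u = 1 mm; y_m = 160.230 − y.

[1] `<path>` open polyline, #ff8800→engrave S424 F1951: (101.607,21.496) → (48.940,135.201) → (73.272,82.698)

[2] `<path>` rectangle, #ff8800→engrave S424 F1951: (56.500,120.152) → (80.104,120.152) → (80.104,87.634) → (56.500,87.634) → (56.500,120.152) (closed)

[3] `<path>` regular polygon, #ff8800→engrave S424 F1951: (38.804,88.660) → (39.256,97.958) → (47.534,102.216) → (55.360,97.176) → (54.908,87.878) → (46.630,83.620) → (38.804,88.660) (closed)

[4] `<path>` rectangle, #ff8800→engrave S424 F1951: (44.200,155.400) → (53.379,155.400) → (53.379,105.729) → (44.200,105.729) → (44.200,155.400) (closed)

[5] `<polygon>` rectangle, #ff8800→engrave S424 F1951: (47.191,151.830) → (66.554,151.830) → (66.554,143.141) → (47.191,143.141) → (47.191,151.830) (closed)

[6] `<polygon>` regular polygon, #ff0000→score S463 F2150: (90.584,50.487) → (80.843,47.076) → (72.103,52.565) → (70.945,62.820) → (78.241,70.120) → (88.497,68.967) → (93.990,60.229) → (90.584,50.487) (closed)

[7] `<path>` cubic bezier, #ff0000→score S463 F2150: (93.984,14.672) → (90.401,23.664) → (82.669,38.288) → (72.570,56.715) → (61.887,77.117) → (52.403,97.667) → (45.900,116.536) → (44.161,131.896) → (48.970,141.920)

; LightBurn 1.5.06
; GRBL device profile, absolute coords
G21
G90
G00 X101.607 Y21.496
M4 S424
G1 X48.940 Y135.201 F1951
G1 X73.272 Y82.698
M5
G00 X56.500 Y120.152
M4 S424
G1 X80.104 Y120.152 F1951
G1 X80.104 Y87.634
G1 X56.500 Y87.634
G1 X56.500 Y120.152
M5
G00 X38.804 Y88.660
M4 S424
G1 X39.256 Y97.958 F1951
G1 X47.534 Y102.216
G1 X55.360 Y97.176
G1 X54.908 Y87.878
G1 X46.630 Y83.620
G1 X38.804 Y88.660
M5
G00 X44.200 Y155.400
M4 S424
G1 X53.379 Y155.400 F1951
G1 X53.379 Y105.729
G1 X44.200 Y105.729
G1 X44.200 Y155.400
M5
G00 X47.191 Y151.830
M4 S424
G1 X66.554 Y151.830 F1951
G1 X66.554 Y143.141
G1 X47.191 Y143.141
G1 X47.191 Y151.830
M5
G00 X90.584 Y50.487
M4 S463
G1 X80.843 Y47.076 F2150
G1 X72.103 Y52.565
G1 X70.945 Y62.820
G1 X78.241 Y70.120
G1 X88.497 Y68.967
G1 X93.990 Y60.229
G1 X90.584 Y50.487
M5
G00 X93.984 Y14.672
M4 S463
G1 X90.401 Y23.664 F2150
G1 X82.669 Y38.288
G1 X72.570 Y56.715
G1 X61.887 Y77.117
G1 X52.403 Y97.667
G1 X45.900 Y116.536
G1 X44.161 Y131.896
G1 X48.970 Y141.920
M5
G00 X0.000 Y0.000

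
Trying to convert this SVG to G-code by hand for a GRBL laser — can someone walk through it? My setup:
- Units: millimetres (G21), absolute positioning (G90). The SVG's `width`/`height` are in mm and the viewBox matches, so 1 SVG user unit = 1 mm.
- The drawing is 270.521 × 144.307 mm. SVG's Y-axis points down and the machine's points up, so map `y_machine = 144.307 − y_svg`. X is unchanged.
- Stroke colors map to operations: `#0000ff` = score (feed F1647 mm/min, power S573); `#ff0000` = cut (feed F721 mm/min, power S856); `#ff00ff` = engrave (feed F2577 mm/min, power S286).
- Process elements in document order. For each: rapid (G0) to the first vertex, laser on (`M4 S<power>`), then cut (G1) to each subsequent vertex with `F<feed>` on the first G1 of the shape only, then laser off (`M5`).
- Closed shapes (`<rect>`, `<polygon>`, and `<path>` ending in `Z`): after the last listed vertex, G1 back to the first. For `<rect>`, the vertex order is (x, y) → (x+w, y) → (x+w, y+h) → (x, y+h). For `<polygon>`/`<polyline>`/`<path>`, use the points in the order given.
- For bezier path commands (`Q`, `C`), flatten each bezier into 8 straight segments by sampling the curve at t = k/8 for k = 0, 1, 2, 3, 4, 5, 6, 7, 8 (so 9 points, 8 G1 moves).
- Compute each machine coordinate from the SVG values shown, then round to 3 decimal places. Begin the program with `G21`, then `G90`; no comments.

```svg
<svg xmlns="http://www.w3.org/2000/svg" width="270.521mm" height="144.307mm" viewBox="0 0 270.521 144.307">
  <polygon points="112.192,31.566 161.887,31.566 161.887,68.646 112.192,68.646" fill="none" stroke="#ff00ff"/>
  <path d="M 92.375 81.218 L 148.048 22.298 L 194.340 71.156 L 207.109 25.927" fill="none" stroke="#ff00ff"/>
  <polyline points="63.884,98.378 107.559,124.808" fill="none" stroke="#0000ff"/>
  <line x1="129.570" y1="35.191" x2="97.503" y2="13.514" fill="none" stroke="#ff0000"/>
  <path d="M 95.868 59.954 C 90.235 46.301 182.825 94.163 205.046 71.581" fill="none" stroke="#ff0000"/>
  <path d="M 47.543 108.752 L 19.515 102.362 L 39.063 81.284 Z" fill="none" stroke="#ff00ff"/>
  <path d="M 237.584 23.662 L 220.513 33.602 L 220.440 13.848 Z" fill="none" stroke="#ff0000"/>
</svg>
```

G21
G90
G0 X112.192 Y112.741
M4 S286
G1 X161.887 Y112.741 F2577
G1 X161.887 Y75.661
G1 X112.192 Y75.661
G1 X112.192 Y112.741
M5
G0 X92.375 Y63.089
M4 S286
G1 X148.048 Y122.009 F2577
G1 X194.340 Y73.151
G1 X207.109 Y118.380
M5
G0 X63.884 Y45.929
M4 S573
G1 X107.559 Y19.499 F1647
M5
G0 X129.570 Y109.116
M4 S856
G1 X97.503 Y130.793 F721
M5
G0 X95.868 Y84.353
M4 S856
G1 X98.031 Y86.847 F721
G1 X107.426 Y85.121
G1 X122.078 Y80.720
G1 X140.012 Y75.191
G1 X159.251 Y70.081
G1 X177.820 Y66.936
G1 X193.744 Y67.302
G1 X205.046 Y72.726
M5
G0 X47.543 Y35.555
M4 S286
G1 X19.515 Y41.945 F2577
G1 X39.063 Y63.023
G1 X47.543 Y35.555
M5
G0 X237.584 Y120.645
M4 S856
G1 X220.513 Y110.705 F721
G1 X220.440 Y130.459
G1 X237.584 Y120.645
M5

Since the viewBox matches the mm dimensions, user units are millimetres directly. The only transform is the Y-flip y_m = 144.307 − y_svg.

Shape 1 is a rectangle drawn with `<polygon>`. Its stroke #ff00ff means engrave at S286, F2577. After flipping Y the toolpath is (112.192,112.741) → (161.887,112.741) → (161.887,75.661) → (112.192,75.661) → (112.192,112.741), returning to the start.

Shape 2 is a open polyline drawn with `<path>`. Its stroke #ff00ff means engrave at S286, F2577. After flipping Y the toolpath is (92.375,63.089) → (148.048,122.009) → (194.340,73.151) → (207.109,118.380).

Shape 3 is a line segment drawn with `<polyline>`. Its stroke #0000ff means score at S573, F1647. After flipping Y the toolpath is (63.884,45.929) → (107.559,19.499).

Shape 4 is a line segment drawn with `<line>`. Its stroke #ff0000 means cut at S856, F721. After flipping Y the toolpath is (129.570,109.116) → (97.503,130.793).

Shape 5 is a cubic bezier drawn with `<path>`. Its stroke #ff0000 means cut at S856, F721. After flipping Y the toolpath is (95.868,84.353) → (98.031,86.847) → (107.426,85.121) → (122.078,80.720) → (140.012,75.191) → (159.251,70.081) → (177.820,66.936) → (193.744,67.302) → (205.046,72.726).

Shape 6 is a regular polygon drawn with `<path>`. Its stroke #ff00ff means engrave at S286, F2577. After flipping Y the toolpath is (47.543,35.555) → (19.515,41.945) → (39.063,63.023) → (47.543,35.555), returning to the start.

Shape 7 is a regular polygon drawn with `<path>`. Its stroke #ff0000 means cut at S856, F721. After flipping Y the toolpath is (237.584,120.645) → (220.513,110.705) → (220.440,130.459) → (237.584,120.645), returning to the start.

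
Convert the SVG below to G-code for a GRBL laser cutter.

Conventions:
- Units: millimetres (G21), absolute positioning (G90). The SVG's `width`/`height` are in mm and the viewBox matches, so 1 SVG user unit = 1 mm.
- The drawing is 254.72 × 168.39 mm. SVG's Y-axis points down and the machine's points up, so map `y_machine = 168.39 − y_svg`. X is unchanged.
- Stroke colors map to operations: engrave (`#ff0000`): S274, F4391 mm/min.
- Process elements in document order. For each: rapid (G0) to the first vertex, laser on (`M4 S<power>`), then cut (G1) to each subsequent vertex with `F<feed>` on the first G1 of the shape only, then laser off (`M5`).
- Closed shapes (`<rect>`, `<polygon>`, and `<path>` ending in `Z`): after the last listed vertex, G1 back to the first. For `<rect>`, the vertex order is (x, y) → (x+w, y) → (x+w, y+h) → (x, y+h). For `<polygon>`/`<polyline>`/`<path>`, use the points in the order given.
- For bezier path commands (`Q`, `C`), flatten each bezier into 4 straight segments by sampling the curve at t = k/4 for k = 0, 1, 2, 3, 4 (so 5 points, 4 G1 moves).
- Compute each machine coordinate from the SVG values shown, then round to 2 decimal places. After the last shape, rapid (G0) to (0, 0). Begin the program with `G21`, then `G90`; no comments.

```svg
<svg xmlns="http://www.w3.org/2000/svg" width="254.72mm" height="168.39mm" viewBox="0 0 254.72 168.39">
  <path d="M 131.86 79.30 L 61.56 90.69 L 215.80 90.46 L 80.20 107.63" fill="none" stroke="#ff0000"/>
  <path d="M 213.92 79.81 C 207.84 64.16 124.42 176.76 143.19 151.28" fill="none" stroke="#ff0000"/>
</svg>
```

G21
G90
G0 X131.86 Y89.09
M4 S274
G1 X61.56 Y77.70 F4391
G1 X215.80 Y77.93
G1 X80.20 Y60.76
M5
G0 X213.92 Y88.58
M4 S274
G1 X197.66 Y80.43 F4391
G1 X169.24 Y49.16
G1 X145.47 Y19.73
G1 X143.19 Y17.11
M5
G0 X0.00 Y0.00

viewBox `0 0 254.72 168.39` with mm width/height → 1 unit = 1 mm. Flip: y_m = 168.39 − y_svg.

**Shape 1** — `<path>` open polyline, stroke `#ff0000` → engrave (S274, F4391). Machine vertices: (131.86,89.09) → (61.56,77.70) → (215.80,77.93) → (80.20,60.76). Open path.

**Shape 2** — `<path>` cubic bezier, stroke `#ff0000` → engrave (S274, F4391). Control points (SVG): P0=(213.92,79.81), P1=(207.84,64.16), P2=(124.42,176.76), P3=(143.19,151.28); sampled at t=k/4. Machine vertices: (213.92,88.58) → (197.66,80.43) → (169.24,49.16) → (145.47,19.73) → (143.19,17.11). Open path.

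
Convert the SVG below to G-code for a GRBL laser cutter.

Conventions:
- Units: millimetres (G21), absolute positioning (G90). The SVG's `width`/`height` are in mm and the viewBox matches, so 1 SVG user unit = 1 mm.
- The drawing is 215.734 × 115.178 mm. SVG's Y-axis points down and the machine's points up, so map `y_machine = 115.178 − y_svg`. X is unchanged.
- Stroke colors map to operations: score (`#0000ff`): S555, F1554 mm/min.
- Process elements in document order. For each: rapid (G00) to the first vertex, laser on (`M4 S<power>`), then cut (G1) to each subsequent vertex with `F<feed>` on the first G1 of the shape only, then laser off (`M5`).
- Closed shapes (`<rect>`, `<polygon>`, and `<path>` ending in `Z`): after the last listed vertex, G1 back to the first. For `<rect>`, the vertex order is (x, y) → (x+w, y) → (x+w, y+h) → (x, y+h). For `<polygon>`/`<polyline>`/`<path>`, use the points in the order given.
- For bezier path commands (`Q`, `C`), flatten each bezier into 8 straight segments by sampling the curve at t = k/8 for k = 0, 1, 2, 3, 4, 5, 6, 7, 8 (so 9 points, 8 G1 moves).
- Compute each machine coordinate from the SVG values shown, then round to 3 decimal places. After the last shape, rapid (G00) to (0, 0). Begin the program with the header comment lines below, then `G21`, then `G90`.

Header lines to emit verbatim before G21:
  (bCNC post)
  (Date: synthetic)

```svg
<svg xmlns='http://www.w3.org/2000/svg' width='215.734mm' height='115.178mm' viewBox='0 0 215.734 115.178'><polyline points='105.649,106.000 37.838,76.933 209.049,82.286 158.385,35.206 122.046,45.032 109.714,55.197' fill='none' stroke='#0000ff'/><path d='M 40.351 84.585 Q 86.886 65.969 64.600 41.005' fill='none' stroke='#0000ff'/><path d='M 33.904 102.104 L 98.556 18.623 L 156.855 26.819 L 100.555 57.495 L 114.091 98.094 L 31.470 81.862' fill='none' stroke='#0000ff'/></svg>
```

Since the viewBox matches the mm dimensions, user units are millimetres directly. The only transform is the Y-flip y_m = 115.178 − y_svg.

Shape 1 is a open polyline drawn with `<polyline>`. Its stroke #0000ff means score at S555, F1554. After flipping Y the toolpath is (105.649,9.178) → (37.838,38.245) → (209.049,32.892) → (158.385,79.972) → (122.046,70.146) → (109.714,59.981).

Shape 2 is a quadratic bezier drawn with `<path>`. Its stroke #0000ff means score at S555, F1554. After flipping Y the toolpath is (40.351,30.593) → (50.909,35.346) → (59.317,40.298) → (65.574,45.448) → (69.681,50.796) → (71.637,56.343) → (71.442,62.088) → (69.096,68.031) → (64.600,74.173).

Shape 3 is a open polyline drawn with `<path>`. Its stroke #0000ff means score at S555, F1554. After flipping Y the toolpath is (33.904,13.074) → (98.556,96.555) → (156.855,88.359) → (100.555,57.683) → (114.091,17.084) → (31.470,33.316).

(bCNC post)
(Date: synthetic)
G21
G90
G00 X105.649 Y9.178
M4 S555
G1 X37.838 Y38.245 F1554
G1 X209.049 Y32.892
G1 X158.385 Y79.972
G1 X122.046 Y70.146
G1 X109.714 Y59.981
M5
G00 X40.351 Y30.593
M4 S555
G1 X50.909 Y35.346 F1554
G1 X59.317 Y40.298
G1 X65.574 Y45.448
G1 X69.681 Y50.796
G1 X71.637 Y56.343
G1 X71.442 Y62.088
G1 X69.096 Y68.031
G1 X64.600 Y74.173
M5
G00 X33.904 Y13.074
M4 S555
G1 X98.556 Y96.555 F1554
G1 X156.855 Y88.359
G1 X100.555 Y57.683
G1 X114.091 Y17.084
G1 X31.470 Y33.316
M5
G00 X0.000 Y0.000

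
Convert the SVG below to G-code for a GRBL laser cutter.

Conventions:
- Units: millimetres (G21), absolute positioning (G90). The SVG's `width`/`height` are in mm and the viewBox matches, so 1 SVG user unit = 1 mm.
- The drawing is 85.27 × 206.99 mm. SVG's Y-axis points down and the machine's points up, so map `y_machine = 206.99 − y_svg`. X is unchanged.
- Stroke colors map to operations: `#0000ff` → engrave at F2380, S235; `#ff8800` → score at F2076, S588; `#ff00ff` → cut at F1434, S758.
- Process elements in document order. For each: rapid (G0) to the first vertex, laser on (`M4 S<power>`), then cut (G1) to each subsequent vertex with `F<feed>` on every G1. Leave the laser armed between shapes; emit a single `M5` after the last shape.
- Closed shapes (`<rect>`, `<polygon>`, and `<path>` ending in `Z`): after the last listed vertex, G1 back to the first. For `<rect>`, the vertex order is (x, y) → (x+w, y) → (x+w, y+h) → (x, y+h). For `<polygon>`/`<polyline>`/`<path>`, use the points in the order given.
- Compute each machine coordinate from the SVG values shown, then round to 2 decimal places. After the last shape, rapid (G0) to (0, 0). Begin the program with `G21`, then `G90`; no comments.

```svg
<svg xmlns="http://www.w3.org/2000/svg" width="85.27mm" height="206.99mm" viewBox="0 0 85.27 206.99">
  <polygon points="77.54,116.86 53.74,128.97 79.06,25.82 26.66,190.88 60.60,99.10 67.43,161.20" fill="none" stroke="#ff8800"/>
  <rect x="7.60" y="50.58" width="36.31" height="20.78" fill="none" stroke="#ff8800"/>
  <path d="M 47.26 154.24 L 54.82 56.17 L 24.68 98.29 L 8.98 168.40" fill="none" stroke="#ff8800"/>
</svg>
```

1 u = 1 mm; y_m = 206.99 − y.

[1] `<polygon>` closed polygon, #ff8800→score S588 F2076: (77.54,90.13) → (53.74,78.02) → (79.06,181.17) → (26.66,16.11) → (60.60,107.89) → (67.43,45.79) → (77.54,90.13) (closed)

[2] `<rect>` rectangle, #ff8800→score S588 F2076: (7.60,156.41) → (43.91,156.41) → (43.91,135.63) → (7.60,135.63) → (7.60,156.41) (closed)

[3] `<path>` open polyline, #ff8800→score S588 F2076: (47.26,52.75) → (54.82,150.82) → (24.68,108.70) → (8.98,38.59)

G21
G90
G0 X77.54 Y90.13
M4 S588
G1 X53.74 Y78.02 F2076
G1 X79.06 Y181.17 F2076
G1 X26.66 Y16.11 F2076
G1 X60.60 Y107.89 F2076
G1 X67.43 Y45.79 F2076
G1 X77.54 Y90.13 F2076
G0 X7.60 Y156.41
M4 S588
G1 X43.91 Y156.41 F2076
G1 X43.91 Y135.63 F2076
G1 X7.60 Y135.63 F2076
G1 X7.60 Y156.41 F2076
G0 X47.26 Y52.75
M4 S588
G1 X54.82 Y150.82 F2076
G1 X24.68 Y108.70 F2076
G1 X8.98 Y38.59 F2076
M5
G0 X0.00 Y0.00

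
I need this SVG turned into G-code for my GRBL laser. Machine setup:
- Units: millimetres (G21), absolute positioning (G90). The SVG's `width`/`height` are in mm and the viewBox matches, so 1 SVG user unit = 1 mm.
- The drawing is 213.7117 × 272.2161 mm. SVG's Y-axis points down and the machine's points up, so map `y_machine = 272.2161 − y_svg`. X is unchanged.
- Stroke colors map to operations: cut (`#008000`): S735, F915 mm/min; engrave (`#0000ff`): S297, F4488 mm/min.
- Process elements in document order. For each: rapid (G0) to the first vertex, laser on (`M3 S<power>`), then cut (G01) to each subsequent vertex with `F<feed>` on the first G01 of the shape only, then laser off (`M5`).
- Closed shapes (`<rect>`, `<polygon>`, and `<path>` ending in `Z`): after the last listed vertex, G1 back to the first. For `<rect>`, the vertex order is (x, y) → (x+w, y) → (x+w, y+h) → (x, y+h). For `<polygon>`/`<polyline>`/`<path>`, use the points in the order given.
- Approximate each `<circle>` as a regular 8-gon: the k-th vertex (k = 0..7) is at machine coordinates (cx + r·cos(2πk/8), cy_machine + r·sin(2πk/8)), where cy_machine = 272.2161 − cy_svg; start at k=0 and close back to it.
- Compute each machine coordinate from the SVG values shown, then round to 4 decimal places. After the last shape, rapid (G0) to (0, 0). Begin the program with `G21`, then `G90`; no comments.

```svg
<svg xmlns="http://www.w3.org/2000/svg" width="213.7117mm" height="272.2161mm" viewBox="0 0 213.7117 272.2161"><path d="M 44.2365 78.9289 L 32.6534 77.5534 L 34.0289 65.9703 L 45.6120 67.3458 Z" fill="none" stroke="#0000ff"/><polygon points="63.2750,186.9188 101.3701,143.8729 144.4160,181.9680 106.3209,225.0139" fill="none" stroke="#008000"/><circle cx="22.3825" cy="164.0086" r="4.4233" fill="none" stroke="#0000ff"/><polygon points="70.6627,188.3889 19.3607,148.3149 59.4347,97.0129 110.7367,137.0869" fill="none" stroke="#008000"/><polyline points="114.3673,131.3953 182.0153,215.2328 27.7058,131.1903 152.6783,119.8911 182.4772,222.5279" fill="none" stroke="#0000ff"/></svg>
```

Since the viewBox matches the mm dimensions, user units are millimetres directly. The only transform is the Y-flip y_m = 272.2161 − y_svg.

Shape 1 is a regular polygon drawn with `<path>`. Its stroke #0000ff means engrave at S297, F4488. After flipping Y the toolpath is (44.2365,193.2872) → (32.6534,194.6627) → (34.0289,206.2458) → (45.6120,204.8703) → (44.2365,193.2872), returning to the start.

Shape 2 is a regular polygon drawn with `<polygon>`. Its stroke #008000 means cut at S735, F915. After flipping Y the toolpath is (63.2750,85.2973) → (101.3701,128.3432) → (144.4160,90.2481) → (106.3209,47.2022) → (63.2750,85.2973), returning to the start.

Shape 3 is a circle drawn with `<circle>`. Its stroke #0000ff means engrave at S297, F4488. After flipping Y the toolpath is (26.8058,108.2075) → (25.5102,111.3352) → (22.3825,112.6308) → (19.2548,111.3352) → (17.9592,108.2075) → (19.2548,105.0798) → (22.3825,103.7842) → (25.5102,105.0798) → (26.8058,108.2075), returning to the start.

Shape 4 is a regular polygon drawn with `<polygon>`. Its stroke #008000 means cut at S735, F915. After flipping Y the toolpath is (70.6627,83.8272) → (19.3607,123.9012) → (59.4347,175.2032) → (110.7367,135.1292) → (70.6627,83.8272), returning to the start.

Shape 5 is a open polyline drawn with `<polyline>`. Its stroke #0000ff means engrave at S297, F4488. After flipping Y the toolpath is (114.3673,140.8208) → (182.0153,56.9833) → (27.7058,141.0258) → (152.6783,152.3250) → (182.4772,49.6882).

G21
G90
G0 X44.2365 Y193.2872
M3 S297
G01 X32.6534 Y194.6627 F4488
G01 X34.0289 Y206.2458
G01 X45.6120 Y204.8703
G01 X44.2365 Y193.2872
M5
G0 X63.2750 Y85.2973
M3 S735
G01 X101.3701 Y128.3432 F915
G01 X144.4160 Y90.2481
G01 X106.3209 Y47.2022
G01 X63.2750 Y85.2973
M5
G0 X26.8058 Y108.2075
M3 S297
G01 X25.5102 Y111.3352 F4488
G01 X22.3825 Y112.6308
G01 X19.2548 Y111.3352
G01 X17.9592 Y108.2075
G01 X19.2548 Y105.0798
G01 X22.3825 Y103.7842
G01 X25.5102 Y105.0798
G01 X26.8058 Y108.2075
M5
G0 X70.6627 Y83.8272
M3 S735
G01 X19.3607 Y123.9012 F915
G01 X59.4347 Y175.2032
G01 X110.7367 Y135.1292
G01 X70.6627 Y83.8272
M5
G0 X114.3673 Y140.8208
M3 S297
G01 X182.0153 Y56.9833 F4488
G01 X27.7058 Y141.0258
G01 X152.6783 Y152.3250
G01 X182.4772 Y49.6882
M5
G0 X0.0000 Y0.0000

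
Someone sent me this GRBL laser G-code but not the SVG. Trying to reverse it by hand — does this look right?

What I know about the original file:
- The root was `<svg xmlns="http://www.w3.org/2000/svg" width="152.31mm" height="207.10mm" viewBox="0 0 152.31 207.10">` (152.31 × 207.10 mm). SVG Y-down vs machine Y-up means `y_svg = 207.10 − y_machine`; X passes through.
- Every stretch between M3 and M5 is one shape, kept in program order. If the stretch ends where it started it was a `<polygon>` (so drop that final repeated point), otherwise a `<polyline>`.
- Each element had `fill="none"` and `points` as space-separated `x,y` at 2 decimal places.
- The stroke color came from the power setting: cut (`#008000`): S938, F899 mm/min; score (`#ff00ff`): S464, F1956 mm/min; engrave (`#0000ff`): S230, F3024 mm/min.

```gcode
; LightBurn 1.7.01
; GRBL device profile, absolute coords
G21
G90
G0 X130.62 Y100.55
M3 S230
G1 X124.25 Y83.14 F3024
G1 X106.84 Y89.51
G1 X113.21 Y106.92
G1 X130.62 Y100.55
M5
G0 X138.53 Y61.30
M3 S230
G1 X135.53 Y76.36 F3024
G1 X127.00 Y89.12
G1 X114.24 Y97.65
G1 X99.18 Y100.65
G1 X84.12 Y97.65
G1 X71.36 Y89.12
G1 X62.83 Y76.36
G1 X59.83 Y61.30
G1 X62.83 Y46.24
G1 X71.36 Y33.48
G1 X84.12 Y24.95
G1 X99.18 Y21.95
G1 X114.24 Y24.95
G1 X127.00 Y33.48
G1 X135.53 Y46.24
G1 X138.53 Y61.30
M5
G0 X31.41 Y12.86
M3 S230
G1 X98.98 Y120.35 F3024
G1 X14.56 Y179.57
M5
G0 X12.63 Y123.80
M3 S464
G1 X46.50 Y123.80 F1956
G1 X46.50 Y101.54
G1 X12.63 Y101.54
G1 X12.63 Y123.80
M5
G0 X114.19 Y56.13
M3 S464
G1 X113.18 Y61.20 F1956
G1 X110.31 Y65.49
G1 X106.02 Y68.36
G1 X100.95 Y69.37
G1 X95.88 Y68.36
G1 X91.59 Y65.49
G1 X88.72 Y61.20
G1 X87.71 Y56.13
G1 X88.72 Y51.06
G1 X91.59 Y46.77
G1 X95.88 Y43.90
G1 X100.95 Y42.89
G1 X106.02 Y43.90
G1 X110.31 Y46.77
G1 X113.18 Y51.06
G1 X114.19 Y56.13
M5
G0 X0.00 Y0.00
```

Machine Y-up, SVG Y-down with viewBox height 207.10, so y_svg = 207.10 − y_machine; X carries over.

Run 1: S230 ⇒ engrave layer `#0000ff`. The run returns to its start, so emit a `<polygon>` with points (Y-flipped): 130.62,106.55 124.25,123.96 106.84,117.59 113.21,100.18.

Run 2: the run's S230 means `#0000ff` (engrave). The run returns to its start, so emit a `<polygon>` with points (Y-flipped): 138.53,145.80 135.53,130.74 127.00,117.98 114.24,109.45 99.18,106.45 84.12,109.45 71.36,117.98 62.83,130.74 59.83,145.80 62.83,160.86 71.36,173.62 84.12,182.15 99.18,185.15 114.24,182.15 127.00,173.62 135.53,160.86.

Run 3: power S230 maps to stroke `#0000ff` (engrave). The run is open, so emit a `<polyline>` with points (Y-flipped): 31.41,194.24 98.98,86.75 14.56,27.53.

Run 4: the run's S464 means `#ff00ff` (score). The run returns to its start, so emit a `<polygon>` with points (Y-flipped): 12.63,83.30 46.50,83.30 46.50,105.56 12.63,105.56.

Run 5: S464 ⇒ score layer `#ff00ff`. The run returns to its start, so emit a `<polygon>` with points (Y-flipped): 114.19,150.97 113.18,145.90 110.31,141.61 106.02,138.74 100.95,137.73 95.88,138.74 91.59,141.61 88.72,145.90 87.71,150.97 88.72,156.04 91.59,160.33 95.88,163.20 100.95,164.21 106.02,163.20 110.31,160.33 113.18,156.04.

<svg xmlns="http://www.w3.org/2000/svg" width="152.31mm" height="207.10mm" viewBox="0 0 152.31 207.10">
  <polygon points="130.62,106.55 124.25,123.96 106.84,117.59 113.21,100.18" fill="none" stroke="#0000ff"/>
  <polygon points="138.53,145.80 135.53,130.74 127.00,117.98 114.24,109.45 99.18,106.45 84.12,109.45 71.36,117.98 62.83,130.74 59.83,145.80 62.83,160.86 71.36,173.62 84.12,182.15 99.18,185.15 114.24,182.15 127.00,173.62 135.53,160.86" fill="none" stroke="#0000ff"/>
  <polyline points="31.41,194.24 98.98,86.75 14.56,27.53" fill="none" stroke="#0000ff"/>
  <polygon points="12.63,83.30 46.50,83.30 46.50,105.56 12.63,105.56" fill="none" stroke="#ff00ff"/>
  <polygon points="114.19,150.97 113.18,145.90 110.31,141.61 106.02,138.74 100.95,137.73 95.88,138.74 91.59,141.61 88.72,145.90 87.71,150.97 88.72,156.04 91.59,160.33 95.88,163.20 100.95,164.21 106.02,163.20 110.31,160.33 113.18,156.04" fill="none" stroke="#ff00ff"/>
</svg>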